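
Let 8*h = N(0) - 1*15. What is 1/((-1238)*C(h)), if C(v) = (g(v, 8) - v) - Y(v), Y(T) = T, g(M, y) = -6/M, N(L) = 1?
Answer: -7/60043 ≈ -0.00011658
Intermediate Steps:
h = -7/4 (h = (1 - 1*15)/8 = (1 - 15)/8 = (⅛)*(-14) = -7/4 ≈ -1.7500)
C(v) = -6/v - 2*v (C(v) = (-6/v - v) - v = (-v - 6/v) - v = -6/v - 2*v)
1/((-1238)*C(h)) = 1/((-1238)*(-6/(-7/4) - 2*(-7/4))) = -1/(1238*(-6*(-4/7) + 7/2)) = -1/(1238*(24/7 + 7/2)) = -1/(1238*97/14) = -1/1238*14/97 = -7/60043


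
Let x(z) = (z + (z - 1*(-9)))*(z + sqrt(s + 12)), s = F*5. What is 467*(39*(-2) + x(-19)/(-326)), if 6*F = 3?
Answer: -12132193/326 + 13543*sqrt(58)/652 ≈ -37057.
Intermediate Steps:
F = 1/2 (F = (1/6)*3 = 1/2 ≈ 0.50000)
s = 5/2 (s = (1/2)*5 = 5/2 ≈ 2.5000)
x(z) = (9 + 2*z)*(z + sqrt(58)/2) (x(z) = (z + (z - 1*(-9)))*(z + sqrt(5/2 + 12)) = (z + (z + 9))*(z + sqrt(29/2)) = (z + (9 + z))*(z + sqrt(58)/2) = (9 + 2*z)*(z + sqrt(58)/2))
467*(39*(-2) + x(-19)/(-326)) = 467*(39*(-2) + (2*(-19)**2 + 9*(-19) + 9*sqrt(58)/2 - 19*sqrt(58))/(-326)) = 467*(-78 + (2*361 - 171 + 9*sqrt(58)/2 - 19*sqrt(58))*(-1/326)) = 467*(-78 + (722 - 171 + 9*sqrt(58)/2 - 19*sqrt(58))*(-1/326)) = 467*(-78 + (551 - 29*sqrt(58)/2)*(-1/326)) = 467*(-78 + (-551/326 + 29*sqrt(58)/652)) = 467*(-25979/326 + 29*sqrt(58)/652) = -12132193/326 + 13543*sqrt(58)/652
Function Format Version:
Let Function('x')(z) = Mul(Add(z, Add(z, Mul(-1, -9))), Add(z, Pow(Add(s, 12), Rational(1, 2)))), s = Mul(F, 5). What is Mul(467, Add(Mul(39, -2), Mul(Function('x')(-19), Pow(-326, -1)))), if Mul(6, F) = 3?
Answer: Add(Rational(-12132193, 326), Mul(Rational(13543, 652), Pow(58, Rational(1, 2)))) ≈ -37057.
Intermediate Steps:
F = Rational(1, 2) (F = Mul(Rational(1, 6), 3) = Rational(1, 2) ≈ 0.50000)
s = Rational(5, 2) (s = Mul(Rational(1, 2), 5) = Rational(5, 2) ≈ 2.5000)
Function('x')(z) = Mul(Add(9, Mul(2, z)), Add(z, Mul(Rational(1, 2), Pow(58, Rational(1, 2))))) (Function('x')(z) = Mul(Add(z, Add(z, Mul(-1, -9))), Add(z, Pow(Add(Rational(5, 2), 12), Rational(1, 2)))) = Mul(Add(z, Add(z, 9)), Add(z, Pow(Rational(29, 2), Rational(1, 2)))) = Mul(Add(z, Add(9, z)), Add(z, Mul(Rational(1, 2), Pow(58, Rational(1, 2))))) = Mul(Add(9, Mul(2, z)), Add(z, Mul(Rational(1, 2), Pow(58, Rational(1, 2))))))
Mul(467, Add(Mul(39, -2), Mul(Function('x')(-19), Pow(-326, -1)))) = Mul(467, Add(Mul(39, -2), Mul(Add(Mul(2, Pow(-19, 2)), Mul(9, -19), Mul(Rational(9, 2), Pow(58, Rational(1, 2))), Mul(-19, Pow(58, Rational(1, 2)))), Pow(-326, -1)))) = Mul(467, Add(-78, Mul(Add(Mul(2, 361), -171, Mul(Rational(9, 2), Pow(58, Rational(1, 2))), Mul(-19, Pow(58, Rational(1, 2)))), Rational(-1, 326)))) = Mul(467, Add(-78, Mul(Add(722, -171, Mul(Rational(9, 2), Pow(58, Rational(1, 2))), Mul(-19, Pow(58, Rational(1, 2)))), Rational(-1, 326)))) = Mul(467, Add(-78, Mul(Add(551, Mul(Rational(-29, 2), Pow(58, Rational(1, 2)))), Rational(-1, 326)))) = Mul(467, Add(-78, Add(Rational(-551, 326), Mul(Rational(29, 652), Pow(58, Rational(1, 2)))))) = Mul(467, Add(Rational(-25979, 326), Mul(Rational(29, 652), Pow(58, Rational(1, 2))))) = Add(Rational(-12132193, 326), Mul(Rational(13543, 652), Pow(58, Rational(1, 2))))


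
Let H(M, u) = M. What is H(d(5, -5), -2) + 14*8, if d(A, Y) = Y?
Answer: 107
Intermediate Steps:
H(d(5, -5), -2) + 14*8 = -5 + 14*8 = -5 + 112 = 107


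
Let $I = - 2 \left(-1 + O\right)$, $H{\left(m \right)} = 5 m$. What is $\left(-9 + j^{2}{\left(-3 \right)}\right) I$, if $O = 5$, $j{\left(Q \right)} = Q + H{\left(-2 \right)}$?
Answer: $-1280$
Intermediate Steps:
$j{\left(Q \right)} = -10 + Q$ ($j{\left(Q \right)} = Q + 5 \left(-2\right) = Q - 10 = -10 + Q$)
$I = -8$ ($I = - 2 \left(-1 + 5\right) = \left(-2\right) 4 = -8$)
$\left(-9 + j^{2}{\left(-3 \right)}\right) I = \left(-9 + \left(-10 - 3\right)^{2}\right) \left(-8\right) = \left(-9 + \left(-13\right)^{2}\right) \left(-8\right) = \left(-9 + 169\right) \left(-8\right) = 160 \left(-8\right) = -1280$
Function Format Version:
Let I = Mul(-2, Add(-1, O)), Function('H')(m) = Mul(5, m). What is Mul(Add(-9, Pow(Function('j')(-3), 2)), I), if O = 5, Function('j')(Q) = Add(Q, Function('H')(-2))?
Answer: -1280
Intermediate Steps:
Function('j')(Q) = Add(-10, Q) (Function('j')(Q) = Add(Q, Mul(5, -2)) = Add(Q, -10) = Add(-10, Q))
I = -8 (I = Mul(-2, Add(-1, 5)) = Mul(-2, 4) = -8)
Mul(Add(-9, Pow(Function('j')(-3), 2)), I) = Mul(Add(-9, Pow(Add(-10, -3), 2)), -8) = Mul(Add(-9, Pow(-13, 2)), -8) = Mul(Add(-9, 169), -8) = Mul(160, -8) = -1280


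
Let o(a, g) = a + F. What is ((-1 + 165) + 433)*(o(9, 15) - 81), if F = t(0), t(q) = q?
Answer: -42984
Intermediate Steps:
F = 0
o(a, g) = a (o(a, g) = a + 0 = a)
((-1 + 165) + 433)*(o(9, 15) - 81) = ((-1 + 165) + 433)*(9 - 81) = (164 + 433)*(-72) = 597*(-72) = -42984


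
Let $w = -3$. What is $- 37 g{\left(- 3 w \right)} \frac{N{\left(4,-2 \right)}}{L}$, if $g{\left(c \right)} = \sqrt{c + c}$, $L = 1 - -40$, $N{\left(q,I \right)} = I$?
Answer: $\frac{222 \sqrt{2}}{41} \approx 7.6574$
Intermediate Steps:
$L = 41$ ($L = 1 + 40 = 41$)
$g{\left(c \right)} = \sqrt{2} \sqrt{c}$ ($g{\left(c \right)} = \sqrt{2 c} = \sqrt{2} \sqrt{c}$)
$- 37 g{\left(- 3 w \right)} \frac{N{\left(4,-2 \right)}}{L} = - 37 \sqrt{2} \sqrt{\left(-3\right) \left(-3\right)} \left(- \frac{2}{41}\right) = - 37 \sqrt{2} \sqrt{9} \left(\left(-2\right) \frac{1}{41}\right) = - 37 \sqrt{2} \cdot 3 \left(- \frac{2}{41}\right) = - 37 \cdot 3 \sqrt{2} \left(- \frac{2}{41}\right) = - 111 \sqrt{2} \left(- \frac{2}{41}\right) = \frac{222 \sqrt{2}}{41}$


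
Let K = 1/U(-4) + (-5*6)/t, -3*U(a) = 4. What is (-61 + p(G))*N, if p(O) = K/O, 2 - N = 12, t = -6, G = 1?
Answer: 1135/2 ≈ 567.50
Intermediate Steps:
U(a) = -4/3 (U(a) = -⅓*4 = -4/3)
N = -10 (N = 2 - 1*12 = 2 - 12 = -10)
K = 17/4 (K = 1/(-4/3) - 5*6/(-6) = 1*(-¾) - 30*(-⅙) = -¾ + 5 = 17/4 ≈ 4.2500)
p(O) = 17/(4*O)
(-61 + p(G))*N = (-61 + (17/4)/1)*(-10) = (-61 + (17/4)*1)*(-10) = (-61 + 17/4)*(-10) = -227/4*(-10) = 1135/2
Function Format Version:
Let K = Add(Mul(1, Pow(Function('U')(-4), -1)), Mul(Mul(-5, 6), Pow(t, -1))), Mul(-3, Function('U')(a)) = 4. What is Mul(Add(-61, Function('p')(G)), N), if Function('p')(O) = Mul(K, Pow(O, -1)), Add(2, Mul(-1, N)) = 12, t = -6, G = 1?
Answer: Rational(1135, 2) ≈ 567.50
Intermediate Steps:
Function('U')(a) = Rational(-4, 3) (Function('U')(a) = Mul(Rational(-1, 3), 4) = Rational(-4, 3))
N = -10 (N = Add(2, Mul(-1, 12)) = Add(2, -12) = -10)
K = Rational(17, 4) (K = Add(Mul(1, Pow(Rational(-4, 3), -1)), Mul(Mul(-5, 6), Pow(-6, -1))) = Add(Mul(1, Rational(-3, 4)), Mul(-30, Rational(-1, 6))) = Add(Rational(-3, 4), 5) = Rational(17, 4) ≈ 4.2500)
Function('p')(O) = Mul(Rational(17, 4), Pow(O, -1))
Mul(Add(-61, Function('p')(G)), N) = Mul(Add(-61, Mul(Rational(17, 4), Pow(1, -1))), -10) = Mul(Add(-61, Mul(Rational(17, 4), 1)), -10) = Mul(Add(-61, Rational(17, 4)), -10) = Mul(Rational(-227, 4), -10) = Rational(1135, 2)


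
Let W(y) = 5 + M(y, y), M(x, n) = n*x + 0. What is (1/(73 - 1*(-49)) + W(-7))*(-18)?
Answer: -59301/61 ≈ -972.15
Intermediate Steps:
M(x, n) = n*x
W(y) = 5 + y² (W(y) = 5 + y*y = 5 + y²)
(1/(73 - 1*(-49)) + W(-7))*(-18) = (1/(73 - 1*(-49)) + (5 + (-7)²))*(-18) = (1/(73 + 49) + (5 + 49))*(-18) = (1/122 + 54)*(-18) = (6589/122)*(-18) = -59301/61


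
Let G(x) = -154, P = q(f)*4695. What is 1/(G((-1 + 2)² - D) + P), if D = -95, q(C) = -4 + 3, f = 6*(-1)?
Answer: -1/4849 ≈ -0.00020623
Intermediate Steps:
f = -6
q(C) = -1
P = -4695 (P = -1*4695 = -4695)
1/(G((-1 + 2)² - D) + P) = 1/(-154 - 4695) = 1/(-4849) = -1/4849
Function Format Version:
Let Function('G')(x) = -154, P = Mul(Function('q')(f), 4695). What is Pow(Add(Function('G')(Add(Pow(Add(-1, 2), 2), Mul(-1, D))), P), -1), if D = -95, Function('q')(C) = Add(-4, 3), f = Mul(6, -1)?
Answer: Rational(-1, 4849) ≈ -0.00020623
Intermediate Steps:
f = -6
Function('q')(C) = -1
P = -4695 (P = Mul(-1, 4695) = -4695)
Pow(Add(Function('G')(Add(Pow(Add(-1, 2), 2), Mul(-1, D))), P), -1) = Pow(Add(-154, -4695), -1) = Pow(-4849, -1) = Rational(-1, 4849)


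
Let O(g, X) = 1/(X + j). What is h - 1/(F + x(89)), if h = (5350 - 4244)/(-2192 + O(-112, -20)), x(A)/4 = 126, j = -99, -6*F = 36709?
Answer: -4431852496/8786698565 ≈ -0.50438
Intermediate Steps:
F = -36709/6 (F = -⅙*36709 = -36709/6 ≈ -6118.2)
x(A) = 504 (x(A) = 4*126 = 504)
O(g, X) = 1/(-99 + X) (O(g, X) = 1/(X - 99) = 1/(-99 + X))
h = -131614/260849 (h = (5350 - 4244)/(-2192 + 1/(-99 - 20)) = 1106/(-2192 + 1/(-119)) = 1106/(-2192 - 1/119) = 1106/(-260849/119) = 1106*(-119/260849) = -131614/260849 ≈ -0.50456)
h - 1/(F + x(89)) = -131614/260849 - 1/(-36709/6 + 504) = -131614/260849 - 1/(-33685/6) = -131614/260849 - 1*(-6/33685) = -131614/260849 + 6/33685 = -4431852496/8786698565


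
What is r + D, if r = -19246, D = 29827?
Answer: 10581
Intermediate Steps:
r + D = -19246 + 29827 = 10581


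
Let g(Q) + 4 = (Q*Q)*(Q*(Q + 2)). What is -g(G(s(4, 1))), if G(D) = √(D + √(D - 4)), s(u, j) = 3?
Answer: 4 - (3 + I)² - 2*(3 + I)^(3/2) ≈ -13.962 - 11.22*I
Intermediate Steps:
G(D) = √(D + √(-4 + D))
g(Q) = -4 + Q³*(2 + Q) (g(Q) = -4 + (Q*Q)*(Q*(Q + 2)) = -4 + Q²*(Q*(2 + Q)) = -4 + Q³*(2 + Q))
-g(G(s(4, 1))) = -(-4 + (√(3 + √(-4 + 3)))⁴ + 2*(√(3 + √(-4 + 3)))³) = -(-4 + (√(3 + √(-1)))⁴ + 2*(√(3 + √(-1)))³) = -(-4 + (√(3 + I))⁴ + 2*(√(3 + I))³) = -(-4 + (3 + I)² + 2*(3 + I)^(3/2)) = 4 - (3 + I)² - 2*(3 + I)^(3/2)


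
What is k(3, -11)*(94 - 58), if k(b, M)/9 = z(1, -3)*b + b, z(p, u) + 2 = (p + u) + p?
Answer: -1944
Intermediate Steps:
z(p, u) = -2 + u + 2*p (z(p, u) = -2 + ((p + u) + p) = -2 + (u + 2*p) = -2 + u + 2*p)
k(b, M) = -18*b (k(b, M) = 9*((-2 - 3 + 2*1)*b + b) = 9*((-2 - 3 + 2)*b + b) = 9*(-3*b + b) = 9*(-2*b) = -18*b)
k(3, -11)*(94 - 58) = (-18*3)*(94 - 58) = -54*36 = -1944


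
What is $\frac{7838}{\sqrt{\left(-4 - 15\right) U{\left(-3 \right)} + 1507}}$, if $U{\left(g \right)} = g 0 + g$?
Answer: $\frac{3919 \sqrt{391}}{391} \approx 198.19$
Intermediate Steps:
$U{\left(g \right)} = g$ ($U{\left(g \right)} = 0 + g = g$)
$\frac{7838}{\sqrt{\left(-4 - 15\right) U{\left(-3 \right)} + 1507}} = \frac{7838}{\sqrt{\left(-4 - 15\right) \left(-3\right) + 1507}} = \frac{7838}{\sqrt{\left(-19\right) \left(-3\right) + 1507}} = \frac{7838}{\sqrt{57 + 1507}} = \frac{7838}{\sqrt{1564}} = \frac{7838}{2 \sqrt{391}} = 7838 \frac{\sqrt{391}}{782} = \frac{3919 \sqrt{391}}{391}$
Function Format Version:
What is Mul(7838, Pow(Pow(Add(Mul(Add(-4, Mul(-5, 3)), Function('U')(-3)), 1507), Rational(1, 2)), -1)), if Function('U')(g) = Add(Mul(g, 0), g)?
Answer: Mul(Rational(3919, 391), Pow(391, Rational(1, 2))) ≈ 198.19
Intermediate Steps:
Function('U')(g) = g (Function('U')(g) = Add(0, g) = g)
Mul(7838, Pow(Pow(Add(Mul(Add(-4, Mul(-5, 3)), Function('U')(-3)), 1507), Rational(1, 2)), -1)) = Mul(7838, Pow(Pow(Add(Mul(Add(-4, Mul(-5, 3)), -3), 1507), Rational(1, 2)), -1)) = Mul(7838, Pow(Pow(Add(Mul(Add(-4, -15), -3), 1507), Rational(1, 2)), -1)) = Mul(7838, Pow(Pow(Add(Mul(-19, -3), 1507), Rational(1, 2)), -1)) = Mul(7838, Pow(Pow(Add(57, 1507), Rational(1, 2)), -1)) = Mul(7838, Pow(Pow(1564, Rational(1, 2)), -1)) = Mul(7838, Pow(Mul(2, Pow(391, Rational(1, 2))), -1)) = Mul(7838, Mul(Rational(1, 782), Pow(391, Rational(1, 2)))) = Mul(Rational(3919, 391), Pow(391, Rational(1, 2)))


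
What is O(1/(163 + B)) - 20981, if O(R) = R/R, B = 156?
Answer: -20980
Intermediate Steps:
O(R) = 1
O(1/(163 + B)) - 20981 = 1 - 20981 = -20980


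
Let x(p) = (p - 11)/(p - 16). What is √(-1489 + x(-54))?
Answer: I*√291662/14 ≈ 38.576*I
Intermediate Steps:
x(p) = (-11 + p)/(-16 + p)
√(-1489 + x(-54)) = √(-1489 + (-11 - 54)/(-16 - 54)) = √(-1489 - 65/(-70)) = √(-1489 - 1/70*(-65)) = √(-1489 + 13/14) = √(-20833/14) = I*√291662/14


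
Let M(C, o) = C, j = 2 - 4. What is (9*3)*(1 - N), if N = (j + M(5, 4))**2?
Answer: -216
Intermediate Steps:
j = -2
N = 9 (N = (-2 + 5)**2 = 3**2 = 9)
(9*3)*(1 - N) = (9*3)*(1 - 1*9) = 27*(1 - 9) = 27*(-8) = -216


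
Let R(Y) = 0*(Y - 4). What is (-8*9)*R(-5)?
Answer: 0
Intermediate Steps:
R(Y) = 0 (R(Y) = 0*(-4 + Y) = 0)
(-8*9)*R(-5) = -8*9*0 = -72*0 = 0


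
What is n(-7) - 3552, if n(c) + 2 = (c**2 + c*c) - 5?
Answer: -3461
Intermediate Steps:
n(c) = -7 + 2*c**2 (n(c) = -2 + ((c**2 + c*c) - 5) = -2 + ((c**2 + c**2) - 5) = -2 + (2*c**2 - 5) = -2 + (-5 + 2*c**2) = -7 + 2*c**2)
n(-7) - 3552 = (-7 + 2*(-7)**2) - 3552 = (-7 + 2*49) - 3552 = (-7 + 98) - 3552 = 91 - 3552 = -3461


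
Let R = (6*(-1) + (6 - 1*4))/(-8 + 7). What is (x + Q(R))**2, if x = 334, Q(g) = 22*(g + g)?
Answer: 260100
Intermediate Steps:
R = 4 (R = (-6 + (6 - 4))/(-1) = (-6 + 2)*(-1) = -4*(-1) = 4)
Q(g) = 44*g (Q(g) = 22*(2*g) = 44*g)
(x + Q(R))**2 = (334 + 44*4)**2 = (334 + 176)**2 = 510**2 = 260100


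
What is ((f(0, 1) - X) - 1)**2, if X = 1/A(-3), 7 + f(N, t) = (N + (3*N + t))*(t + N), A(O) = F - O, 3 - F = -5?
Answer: 6084/121 ≈ 50.281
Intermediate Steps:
F = 8 (F = 3 - 1*(-5) = 3 + 5 = 8)
A(O) = 8 - O
f(N, t) = -7 + (N + t)*(t + 4*N) (f(N, t) = -7 + (N + (3*N + t))*(t + N) = -7 + (N + (t + 3*N))*(N + t) = -7 + (t + 4*N)*(N + t) = -7 + (N + t)*(t + 4*N))
X = 1/11 (X = 1/(8 - 1*(-3)) = 1/(8 + 3) = 1/11 ≈ 0.090909)
((f(0, 1) - X) - 1)**2 = (((-7 + 1**2 + 4*0**2 + 5*0*1) - 1*1/11) - 1)**2 = (((-7 + 1 + 4*0 + 0) - 1/11) - 1)**2 = (((-7 + 1 + 0 + 0) - 1/11) - 1)**2 = ((-6 - 1/11) - 1)**2 = (-67/11 - 1)**2 = (-78/11)**2 = 6084/121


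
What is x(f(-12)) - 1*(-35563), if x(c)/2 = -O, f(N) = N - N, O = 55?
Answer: 35453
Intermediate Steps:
f(N) = 0
x(c) = -110 (x(c) = 2*(-1*55) = 2*(-55) = -110)
x(f(-12)) - 1*(-35563) = -110 - 1*(-35563) = -110 + 35563 = 35453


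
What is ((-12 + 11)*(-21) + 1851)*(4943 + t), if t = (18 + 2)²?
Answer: 10002096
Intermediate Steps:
t = 400 (t = 20² = 400)
((-12 + 11)*(-21) + 1851)*(4943 + t) = ((-12 + 11)*(-21) + 1851)*(4943 + 400) = (-1*(-21) + 1851)*5343 = (21 + 1851)*5343 = 1872*5343 = 10002096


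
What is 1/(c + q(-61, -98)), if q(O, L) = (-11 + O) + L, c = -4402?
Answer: -1/4572 ≈ -0.00021872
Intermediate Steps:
q(O, L) = -11 + L + O
1/(c + q(-61, -98)) = 1/(-4402 + (-11 - 98 - 61)) = 1/(-4402 - 170) = 1/(-4572) = -1/4572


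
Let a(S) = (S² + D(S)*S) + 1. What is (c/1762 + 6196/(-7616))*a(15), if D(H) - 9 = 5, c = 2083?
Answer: 67399823/419356 ≈ 160.72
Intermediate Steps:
D(H) = 14 (D(H) = 9 + 5 = 14)
a(S) = 1 + S² + 14*S (a(S) = (S² + 14*S) + 1 = 1 + S² + 14*S)
(c/1762 + 6196/(-7616))*a(15) = (2083/1762 + 6196/(-7616))*(1 + 15² + 14*15) = (2083*(1/1762) + 6196*(-1/7616))*(1 + 225 + 210) = (2083/1762 - 1549/1904)*436 = (618347/1677424)*436 = 67399823/419356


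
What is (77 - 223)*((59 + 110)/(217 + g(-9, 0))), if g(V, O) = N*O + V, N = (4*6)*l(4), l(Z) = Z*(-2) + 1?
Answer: -949/8 ≈ -118.63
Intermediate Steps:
l(Z) = 1 - 2*Z (l(Z) = -2*Z + 1 = 1 - 2*Z)
N = -168 (N = (4*6)*(1 - 2*4) = 24*(1 - 8) = 24*(-7) = -168)
g(V, O) = V - 168*O (g(V, O) = -168*O + V = V - 168*O)
(77 - 223)*((59 + 110)/(217 + g(-9, 0))) = (77 - 223)*((59 + 110)/(217 + (-9 - 168*0))) = -24674/(217 + (-9 + 0)) = -24674/(217 - 9) = -24674/208 = -146*13/16 = -949/8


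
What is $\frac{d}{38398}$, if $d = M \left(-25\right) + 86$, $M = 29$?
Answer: $- \frac{639}{38398} \approx -0.016641$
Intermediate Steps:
$d = -639$ ($d = 29 \left(-25\right) + 86 = -725 + 86 = -639$)
$\frac{d}{38398} = - \frac{639}{38398}$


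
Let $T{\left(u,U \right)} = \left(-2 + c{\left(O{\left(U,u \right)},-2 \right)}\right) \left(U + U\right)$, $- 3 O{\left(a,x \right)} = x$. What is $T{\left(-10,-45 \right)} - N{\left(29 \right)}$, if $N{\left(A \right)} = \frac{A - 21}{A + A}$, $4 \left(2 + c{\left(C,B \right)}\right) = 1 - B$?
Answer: $\frac{16957}{58} \approx 292.36$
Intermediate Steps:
$O{\left(a,x \right)} = - \frac{x}{3}$
$c{\left(C,B \right)} = - \frac{7}{4} - \frac{B}{4}$ ($c{\left(C,B \right)} = -2 + \frac{1 - B}{4} = -2 - \left(- \frac{1}{4} + \frac{B}{4}\right) = - \frac{7}{4} - \frac{B}{4}$)
$T{\left(u,U \right)} = - \frac{13 U}{2}$ ($T{\left(u,U \right)} = \left(-2 - \frac{5}{4}\right) \left(U + U\right) = \left(-2 + \left(- \frac{7}{4} + \frac{1}{2}\right)\right) 2 U = \left(-2 - \frac{5}{4}\right) 2 U = - \frac{13 \cdot 2 U}{4} = - \frac{13 U}{2}$)
$N{\left(A \right)} = \frac{-21 + A}{2 A}$
$T{\left(-10,-45 \right)} - N{\left(29 \right)} = \left(- \frac{13}{2}\right) \left(-45\right) - \frac{-21 + 29}{2 \cdot 29} = \frac{585}{2} - \frac{1}{2} \cdot \frac{1}{29} \cdot 8 = \frac{585}{2} - \frac{4}{29} = \frac{16957}{58}$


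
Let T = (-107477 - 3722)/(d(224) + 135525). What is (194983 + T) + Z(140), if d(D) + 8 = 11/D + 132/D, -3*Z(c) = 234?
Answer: 5916501721079/30355951 ≈ 1.9490e+5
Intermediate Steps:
Z(c) = -78 (Z(c) = -1/3*234 = -78)
d(D) = -8 + 143/D (d(D) = -8 + (11/D + 132/D) = -8 + 143/D)
T = -24908576/30355951 (T = (-107477 - 3722)/((-8 + 143/224) + 135525) = -111199/((-8 + 143*(1/224)) + 135525) = -111199/((-8 + 143/224) + 135525) = -111199/(-1649/224 + 135525) = -111199/30355951/224 = -111199*224/30355951 = -24908576/30355951 ≈ -0.82055)
(194983 + T) + Z(140) = (194983 - 24908576/30355951) - 78 = 5918869485257/30355951 - 78 = 5916501721079/30355951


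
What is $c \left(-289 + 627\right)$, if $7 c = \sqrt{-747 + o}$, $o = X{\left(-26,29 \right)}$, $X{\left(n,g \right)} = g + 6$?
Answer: $\frac{676 i \sqrt{178}}{7} \approx 1288.4 i$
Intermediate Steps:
$X{\left(n,g \right)} = 6 + g$
$o = 35$ ($o = 6 + 29 = 35$)
$c = \frac{2 i \sqrt{178}}{7}$ ($c = \frac{\sqrt{-747 + 35}}{7} = \frac{\sqrt{-712}}{7} = \frac{2 i \sqrt{178}}{7} \approx 3.8119 i$)
$c \left(-289 + 627\right) = \frac{2 i \sqrt{178}}{7} \left(-289 + 627\right) = \frac{2 i \sqrt{178}}{7} \cdot 338 = \frac{676 i \sqrt{178}}{7}$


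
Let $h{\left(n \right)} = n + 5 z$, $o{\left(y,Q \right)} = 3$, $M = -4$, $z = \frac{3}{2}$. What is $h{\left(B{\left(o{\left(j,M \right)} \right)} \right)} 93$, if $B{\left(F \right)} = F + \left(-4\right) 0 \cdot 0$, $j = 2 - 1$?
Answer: $\frac{1953}{2} \approx 976.5$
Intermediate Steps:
$j = 1$ ($j = 2 - 1 = 1$)
$z = \frac{3}{2}$ ($z = 3 \cdot \frac{1}{2} = \frac{3}{2} \approx 1.5$)
$B{\left(F \right)} = F$ ($B{\left(F \right)} = F + 0 \cdot 0 = F + 0 = F$)
$h{\left(n \right)} = \frac{15}{2} + n$ ($h{\left(n \right)} = n + 5 \cdot \frac{3}{2} = n + \frac{15}{2} = \frac{15}{2} + n$)
$h{\left(B{\left(o{\left(j,M \right)} \right)} \right)} 93 = \left(\frac{15}{2} + 3\right) 93 = \frac{21}{2} \cdot 93 = \frac{1953}{2}$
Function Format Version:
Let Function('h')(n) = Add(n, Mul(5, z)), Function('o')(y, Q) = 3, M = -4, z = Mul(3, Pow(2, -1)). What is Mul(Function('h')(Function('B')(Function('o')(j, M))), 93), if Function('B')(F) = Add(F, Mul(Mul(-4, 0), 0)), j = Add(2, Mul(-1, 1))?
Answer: Rational(1953, 2) ≈ 976.50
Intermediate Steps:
j = 1 (j = Add(2, -1) = 1)
z = Rational(3, 2) (z = Mul(3, Rational(1, 2)) = Rational(3, 2) ≈ 1.5000)
Function('B')(F) = F (Function('B')(F) = Add(F, Mul(0, 0)) = Add(F, 0) = F)
Function('h')(n) = Add(Rational(15, 2), n) (Function('h')(n) = Add(n, Mul(5, Rational(3, 2))) = Add(n, Rational(15, 2)) = Add(Rational(15, 2), n))
Mul(Function('h')(Function('B')(Function('o')(j, M))), 93) = Mul(Add(Rational(15, 2), 3), 93) = Mul(Rational(21, 2), 93) = Rational(1953, 2)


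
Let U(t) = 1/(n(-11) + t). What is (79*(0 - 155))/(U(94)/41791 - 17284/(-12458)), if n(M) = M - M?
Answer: -299631685473170/33948841497 ≈ -8826.0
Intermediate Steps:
n(M) = 0
U(t) = 1/t (U(t) = 1/(0 + t) = 1/t)
(79*(0 - 155))/(U(94)/41791 - 17284/(-12458)) = (79*(0 - 155))/(1/(94*41791) - 17284/(-12458)) = (79*(-155))/((1/94)*(1/41791) - 17284*(-1/12458)) = -12245/(1/3928354 + 8642/6229) = -12245/33948841497/24469717066 = -12245*24469717066/33948841497 = -299631685473170/33948841497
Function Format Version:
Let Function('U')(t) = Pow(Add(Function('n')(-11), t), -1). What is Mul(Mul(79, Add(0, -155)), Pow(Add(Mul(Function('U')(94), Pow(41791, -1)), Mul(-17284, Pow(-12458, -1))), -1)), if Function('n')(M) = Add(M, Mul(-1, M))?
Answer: Rational(-299631685473170, 33948841497) ≈ -8826.0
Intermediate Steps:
Function('n')(M) = 0
Function('U')(t) = Pow(t, -1) (Function('U')(t) = Pow(Add(0, t), -1) = Pow(t, -1))
Mul(Mul(79, Add(0, -155)), Pow(Add(Mul(Function('U')(94), Pow(41791, -1)), Mul(-17284, Pow(-12458, -1))), -1)) = Mul(Mul(79, Add(0, -155)), Pow(Add(Mul(Pow(94, -1), Pow(41791, -1)), Mul(-17284, Pow(-12458, -1))), -1)) = Mul(Mul(79, -155), Pow(Add(Mul(Rational(1, 94), Rational(1, 41791)), Mul(-17284, Rational(-1, 12458))), -1)) = Mul(-12245, Pow(Add(Rational(1, 3928354), Rational(8642, 6229)), -1)) = Mul(-12245, Pow(Rational(33948841497, 24469717066), -1)) = Mul(-12245, Rational(24469717066, 33948841497)) = Rational(-299631685473170, 33948841497)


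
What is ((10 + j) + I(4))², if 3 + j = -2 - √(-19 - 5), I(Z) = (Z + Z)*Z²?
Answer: 17665 - 532*I*√6 ≈ 17665.0 - 1303.1*I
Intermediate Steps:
I(Z) = 2*Z³ (I(Z) = (2*Z)*Z² = 2*Z³)
j = -5 - 2*I*√6 (j = -3 + (-2 - √(-19 - 5)) = -3 + (-2 - √(-24)) = -3 + (-2 - 2*I*√6) = -5 - 2*I*√6 ≈ -5.0 - 4.899*I)
((10 + j) + I(4))² = ((10 + (-5 - 2*I*√6)) + 2*4³)² = ((5 - 2*I*√6) + 2*64)² = ((5 - 2*I*√6) + 128)² = (133 - 2*I*√6)²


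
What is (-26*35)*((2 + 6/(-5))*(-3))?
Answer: 2184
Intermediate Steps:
(-26*35)*((2 + 6/(-5))*(-3)) = -910*(2 + 6*(-1/5))*(-3) = -910*(2 - 6/5)*(-3) = -728*(-3) = -910*(-12/5) = 2184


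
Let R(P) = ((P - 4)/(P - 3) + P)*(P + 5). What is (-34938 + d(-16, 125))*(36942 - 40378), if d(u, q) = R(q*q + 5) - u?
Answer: -13120529185143976/15627 ≈ -8.3961e+11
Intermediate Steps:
R(P) = (5 + P)*(P + (-4 + P)/(-3 + P)) (R(P) = ((-4 + P)/(-3 + P) + P)*(5 + P) = (P + (-4 + P)/(-3 + P))*(5 + P) = (5 + P)*(P + (-4 + P)/(-3 + P)))
d(u, q) = -u + (-90 + (5 + q**2)**3 - 14*q**2 + 3*(5 + q**2)**2)/(2 + q**2) (d(u, q) = (-20 + (q*q + 5)**3 - 14*(q*q + 5) + 3*(q*q + 5)**2)/(-3 + (q*q + 5)) - u = (-20 + (q**2 + 5)**3 - 14*(q**2 + 5) + 3*(q**2 + 5)**2)/(-3 + (q**2 + 5)) - u = (-20 + (5 + q**2)**3 - 14*(5 + q**2) + 3*(5 + q**2)**2)/(-3 + (5 + q**2)) - u = (-20 + (5 + q**2)**3 + (-70 - 14*q**2) + 3*(5 + q**2)**2)/(2 + q**2) - u = (-90 + (5 + q**2)**3 - 14*q**2 + 3*(5 + q**2)**2)/(2 + q**2) - u = -u + (-90 + (5 + q**2)**3 - 14*q**2 + 3*(5 + q**2)**2)/(2 + q**2))
(-34938 + d(-16, 125))*(36942 - 40378) = (-34938 + (110 + 125**6 - 2*(-16) + 18*125**4 + 91*125**2 - 1*(-16)*125**2)/(2 + 125**2))*(36942 - 40378) = (-34938 + (110 + 3814697265625 + 32 + 18*244140625 + 91*15625 - 1*(-16)*15625)/(2 + 15625))*(-3436) = (-34938 + (110 + 3814697265625 + 32 + 4394531250 + 1421875 + 250000)/15627)*(-3436) = (-34938 + (1/15627)*3819093468892)*(-3436) = (-34938 + 3819093468892/15627)*(-3436) = (3818547492766/15627)*(-3436) = -13120529185143976/15627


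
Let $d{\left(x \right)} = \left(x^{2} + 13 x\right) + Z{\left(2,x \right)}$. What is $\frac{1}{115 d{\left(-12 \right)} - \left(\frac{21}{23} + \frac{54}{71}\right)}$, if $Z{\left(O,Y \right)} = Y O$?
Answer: $- \frac{1633}{6763353} \approx -0.00024145$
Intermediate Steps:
$Z{\left(O,Y \right)} = O Y$
$d{\left(x \right)} = x^{2} + 15 x$ ($d{\left(x \right)} = \left(x^{2} + 13 x\right) + 2 x = x^{2} + 15 x$)
$\frac{1}{115 d{\left(-12 \right)} - \left(\frac{21}{23} + \frac{54}{71}\right)} = \frac{1}{115 \left(- 12 \left(15 - 12\right)\right) - \left(\frac{21}{23} + \frac{54}{71}\right)} = \frac{1}{115 \left(\left(-12\right) 3\right) - \frac{2733}{1633}} = \frac{1}{115 \left(-36\right) - \frac{2733}{1633}} = \frac{1}{-4140 - \frac{2733}{1633}} = \frac{1}{- \frac{6763353}{1633}} = - \frac{1633}{6763353}$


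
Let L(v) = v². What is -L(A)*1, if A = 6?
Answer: -36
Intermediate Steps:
-L(A)*1 = -1*6²*1 = -1*36*1 = -36*1 = -36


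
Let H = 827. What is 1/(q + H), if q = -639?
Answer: 1/188 ≈ 0.0053191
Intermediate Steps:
1/(q + H) = 1/(-639 + 827) = 1/188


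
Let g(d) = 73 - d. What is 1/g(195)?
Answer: -1/122 ≈ -0.0081967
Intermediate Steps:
1/g(195) = 1/(73 - 1*195) = 1/(73 - 195) = 1/(-122) = -1/122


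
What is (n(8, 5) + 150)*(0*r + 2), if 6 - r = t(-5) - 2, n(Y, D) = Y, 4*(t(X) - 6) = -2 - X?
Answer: 316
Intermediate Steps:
t(X) = 11/2 - X/4 (t(X) = 6 + (-2 - X)/4 = 6 + (-½ - X/4) = 11/2 - X/4)
r = 5/4 (r = 6 - ((11/2 - ¼*(-5)) - 2) = 6 - ((11/2 + 5/4) - 2) = 6 - (27/4 - 2) = 6 - 1*19/4 = 6 - 19/4 = 5/4 ≈ 1.2500)
(n(8, 5) + 150)*(0*r + 2) = (8 + 150)*(0*(5/4) + 2) = 158*(0 + 2) = 158*2 = 316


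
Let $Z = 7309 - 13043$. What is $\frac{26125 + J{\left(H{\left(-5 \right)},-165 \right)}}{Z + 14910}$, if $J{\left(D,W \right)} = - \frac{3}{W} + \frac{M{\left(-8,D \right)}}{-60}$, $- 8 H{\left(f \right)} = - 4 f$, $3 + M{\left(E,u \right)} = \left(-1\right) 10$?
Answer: $\frac{3448531}{1211232} \approx 2.8471$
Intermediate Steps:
$M{\left(E,u \right)} = -13$ ($M{\left(E,u \right)} = -3 - 10 = -13$)
$H{\left(f \right)} = \frac{f}{2}$ ($H{\left(f \right)} = - \frac{\left(-4\right) f}{8} = \frac{f}{2}$)
$Z = -5734$
$J{\left(D,W \right)} = \frac{13}{60} - \frac{3}{W}$ ($J{\left(D,W \right)} = - \frac{3}{W} - \frac{13}{-60} = - \frac{3}{W} - - \frac{13}{60} = - \frac{3}{W} + \frac{13}{60} = \frac{13}{60} - \frac{3}{W}$)
$\frac{26125 + J{\left(H{\left(-5 \right)},-165 \right)}}{Z + 14910} = \frac{26125 + \left(\frac{13}{60} - \frac{3}{-165}\right)}{-5734 + 14910} = \frac{26125 + \left(\frac{13}{60} - - \frac{1}{55}\right)}{9176} = \left(26125 + \left(\frac{13}{60} + \frac{1}{55}\right)\right) \frac{1}{9176} = \left(26125 + \frac{31}{132}\right) \frac{1}{9176} = \frac{3448531}{132} \cdot \frac{1}{9176} = \frac{3448531}{1211232}$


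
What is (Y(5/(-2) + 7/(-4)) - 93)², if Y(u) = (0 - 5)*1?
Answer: 9604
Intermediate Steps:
Y(u) = -5 (Y(u) = -5*1 = -5)
(Y(5/(-2) + 7/(-4)) - 93)² = (-5 - 93)² = (-98)² = 9604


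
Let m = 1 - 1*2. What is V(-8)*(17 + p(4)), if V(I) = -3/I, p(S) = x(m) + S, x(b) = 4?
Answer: 75/8 ≈ 9.3750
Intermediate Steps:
m = -1 (m = 1 - 2 = -1)
p(S) = 4 + S
V(-8)*(17 + p(4)) = (-3/(-8))*(17 + (4 + 4)) = (-3*(-1/8))*(17 + 8) = (3/8)*25 = 75/8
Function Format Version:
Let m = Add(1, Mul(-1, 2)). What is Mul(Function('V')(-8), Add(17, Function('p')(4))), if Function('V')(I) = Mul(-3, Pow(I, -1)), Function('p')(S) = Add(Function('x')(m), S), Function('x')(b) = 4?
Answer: Rational(75, 8) ≈ 9.3750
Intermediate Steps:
m = -1 (m = Add(1, -2) = -1)
Function('p')(S) = Add(4, S)
Mul(Function('V')(-8), Add(17, Function('p')(4))) = Mul(Mul(-3, Pow(-8, -1)), Add(17, Add(4, 4))) = Mul(Mul(-3, Rational(-1, 8)), Add(17, 8)) = Mul(Rational(3, 8), 25) = Rational(75, 8)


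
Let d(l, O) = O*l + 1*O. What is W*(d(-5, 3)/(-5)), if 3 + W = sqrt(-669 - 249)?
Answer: -36/5 + 36*I*sqrt(102)/5 ≈ -7.2 + 72.716*I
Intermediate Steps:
d(l, O) = O + O*l (d(l, O) = O*l + O = O + O*l)
W = -3 + 3*I*sqrt(102) (W = -3 + sqrt(-669 - 249) = -3 + sqrt(-918) = -3 + 3*I*sqrt(102) ≈ -3.0 + 30.299*I)
W*(d(-5, 3)/(-5)) = (-3 + 3*I*sqrt(102))*((3*(1 - 5))/(-5)) = (-3 + 3*I*sqrt(102))*((3*(-4))*(-1/5)) = (-3 + 3*I*sqrt(102))*(-12*(-1/5)) = (-3 + 3*I*sqrt(102))*(12/5) = -36/5 + 36*I*sqrt(102)/5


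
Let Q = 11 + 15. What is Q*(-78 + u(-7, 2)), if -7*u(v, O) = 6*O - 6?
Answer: -14352/7 ≈ -2050.3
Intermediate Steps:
u(v, O) = 6/7 - 6*O/7 (u(v, O) = -(6*O - 6)/7 = -(-6 + 6*O)/7 = 6/7 - 6*O/7)
Q = 26
Q*(-78 + u(-7, 2)) = 26*(-78 + (6/7 - 6/7*2)) = 26*(-78 + (6/7 - 12/7)) = 26*(-78 - 6/7) = 26*(-552/7) = -14352/7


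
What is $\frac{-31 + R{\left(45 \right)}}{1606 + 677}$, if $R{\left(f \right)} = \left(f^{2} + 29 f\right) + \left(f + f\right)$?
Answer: $\frac{3389}{2283} \approx 1.4844$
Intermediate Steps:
$R{\left(f \right)} = f^{2} + 31 f$ ($R{\left(f \right)} = \left(f^{2} + 29 f\right) + 2 f = f^{2} + 31 f$)
$\frac{-31 + R{\left(45 \right)}}{1606 + 677} = \frac{-31 + 45 \left(31 + 45\right)}{1606 + 677} = \frac{-31 + 45 \cdot 76}{2283} = \left(-31 + 3420\right) \frac{1}{2283} = 3389 \cdot \frac{1}{2283} = \frac{3389}{2283}$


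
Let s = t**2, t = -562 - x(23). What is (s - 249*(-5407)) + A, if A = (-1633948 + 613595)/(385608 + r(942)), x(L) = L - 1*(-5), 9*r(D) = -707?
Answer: 5879309832718/3469765 ≈ 1.6944e+6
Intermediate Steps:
r(D) = -707/9 (r(D) = (1/9)*(-707) = -707/9)
x(L) = 5 + L (x(L) = L + 5 = 5 + L)
t = -590 (t = -562 - (5 + 23) = -562 - 1*28 = -562 - 28 = -590)
A = -9183177/3469765 (A = (-1633948 + 613595)/(385608 - 707/9) = -1020353/3469765/9 = -1020353*9/3469765 = -9183177/3469765 ≈ -2.6466)
s = 348100 (s = (-590)**2 = 348100)
(s - 249*(-5407)) + A = (348100 - 249*(-5407)) - 9183177/3469765 = (348100 + 1346343) - 9183177/3469765 = 1694443 - 9183177/3469765 = 5879309832718/3469765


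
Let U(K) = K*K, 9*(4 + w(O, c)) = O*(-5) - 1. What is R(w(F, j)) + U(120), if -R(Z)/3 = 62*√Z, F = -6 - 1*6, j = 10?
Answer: 14400 - 62*√23 ≈ 14103.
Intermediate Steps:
F = -12 (F = -6 - 6 = -12)
w(O, c) = -37/9 - 5*O/9 (w(O, c) = -4 + (O*(-5) - 1)/9 = -4 + (-5*O - 1)/9 = -4 + (-1 - 5*O)/9 = -4 + (-⅑ - 5*O/9) = -37/9 - 5*O/9)
U(K) = K²
R(Z) = -186*√Z
R(w(F, j)) + U(120) = -186*√(-37/9 - 5/9*(-12)) + 120² = -186*√(-37/9 + 20/3) + 14400 = -62*√23 + 14400 = 14400 - 62*√23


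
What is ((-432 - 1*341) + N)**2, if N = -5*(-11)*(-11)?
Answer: 1898884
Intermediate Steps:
N = -605 (N = 55*(-11) = -605)
((-432 - 1*341) + N)**2 = ((-432 - 1*341) - 605)**2 = ((-432 - 341) - 605)**2 = (-773 - 605)**2 = (-1378)**2 = 1898884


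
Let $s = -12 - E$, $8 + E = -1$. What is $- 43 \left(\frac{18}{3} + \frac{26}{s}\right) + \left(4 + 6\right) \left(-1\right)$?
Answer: $\frac{314}{3} \approx 104.67$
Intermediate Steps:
$E = -9$ ($E = -8 - 1 = -9$)
$s = -3$ ($s = -12 - -9 = -12 + 9 = -3$)
$- 43 \left(\frac{18}{3} + \frac{26}{s}\right) + \left(4 + 6\right) \left(-1\right) = - 43 \left(\frac{18}{3} + \frac{26}{-3}\right) + \left(4 + 6\right) \left(-1\right) = - 43 \left(18 \cdot \frac{1}{3} + 26 \left(- \frac{1}{3}\right)\right) + 10 \left(-1\right) = - 43 \left(6 - \frac{26}{3}\right) - 10 = \left(-43\right) \left(- \frac{8}{3}\right) - 10 = \frac{344}{3} - 10 = \frac{314}{3}$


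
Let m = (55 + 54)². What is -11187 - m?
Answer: -23068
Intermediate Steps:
m = 11881 (m = 109² = 11881)
-11187 - m = -11187 - 1*11881 = -11187 - 11881 = -23068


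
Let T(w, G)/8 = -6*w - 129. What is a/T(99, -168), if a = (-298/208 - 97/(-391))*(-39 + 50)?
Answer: 176627/78400192 ≈ 0.0022529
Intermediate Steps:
T(w, G) = -1032 - 48*w (T(w, G) = 8*(-6*w - 129) = 8*(-129 - 6*w) = -1032 - 48*w)
a = -529881/40664 (a = (-298*1/208 - 97*(-1/391))*11 = (-149/104 + 97/391)*11 = -48171/40664*11 = -529881/40664 ≈ -13.031)
a/T(99, -168) = -529881/(40664*(-1032 - 48*99)) = -529881/(40664*(-1032 - 4752)) = -529881/40664/(-5784) = -529881/40664*(-1/5784) = 176627/78400192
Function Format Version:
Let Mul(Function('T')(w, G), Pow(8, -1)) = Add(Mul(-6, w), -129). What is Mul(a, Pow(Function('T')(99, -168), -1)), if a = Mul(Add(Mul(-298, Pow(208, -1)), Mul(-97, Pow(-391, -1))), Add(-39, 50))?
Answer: Rational(176627, 78400192) ≈ 0.0022529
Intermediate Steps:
Function('T')(w, G) = Add(-1032, Mul(-48, w)) (Function('T')(w, G) = Mul(8, Add(Mul(-6, w), -129)) = Mul(8, Add(-129, Mul(-6, w))) = Add(-1032, Mul(-48, w)))
a = Rational(-529881, 40664) (a = Mul(Add(Mul(-298, Rational(1, 208)), Mul(-97, Rational(-1, 391))), 11) = Mul(Add(Rational(-149, 104), Rational(97, 391)), 11) = Mul(Rational(-48171, 40664), 11) = Rational(-529881, 40664) ≈ -13.031)
Mul(a, Pow(Function('T')(99, -168), -1)) = Mul(Rational(-529881, 40664), Pow(Add(-1032, Mul(-48, 99)), -1)) = Mul(Rational(-529881, 40664), Pow(Add(-1032, -4752), -1)) = Mul(Rational(-529881, 40664), Pow(-5784, -1)) = Mul(Rational(-529881, 40664), Rational(-1, 5784)) = Rational(176627, 78400192)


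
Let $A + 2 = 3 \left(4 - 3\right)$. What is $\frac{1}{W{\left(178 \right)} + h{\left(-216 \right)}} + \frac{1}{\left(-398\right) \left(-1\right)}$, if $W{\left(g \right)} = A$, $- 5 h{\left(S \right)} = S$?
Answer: $\frac{2211}{87958} \approx 0.025137$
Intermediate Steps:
$h{\left(S \right)} = - \frac{S}{5}$
$A = 1$ ($A = -2 + 3 \left(4 - 3\right) = -2 + 3 \cdot 1 = -2 + 3 = 1$)
$W{\left(g \right)} = 1$
$\frac{1}{W{\left(178 \right)} + h{\left(-216 \right)}} + \frac{1}{\left(-398\right) \left(-1\right)} = \frac{1}{1 - - \frac{216}{5}} + \frac{1}{\left(-398\right) \left(-1\right)} = \frac{1}{1 + \frac{216}{5}} + \frac{1}{398} = \frac{1}{\frac{221}{5}} + \frac{1}{398} = \frac{5}{221} + \frac{1}{398} = \frac{2211}{87958}$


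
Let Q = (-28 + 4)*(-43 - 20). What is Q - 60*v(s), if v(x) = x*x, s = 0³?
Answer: 1512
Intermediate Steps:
s = 0
v(x) = x²
Q = 1512 (Q = -24*(-63) = 1512)
Q - 60*v(s) = 1512 - 60*0² = 1512 - 60*0 = 1512 + 0 = 1512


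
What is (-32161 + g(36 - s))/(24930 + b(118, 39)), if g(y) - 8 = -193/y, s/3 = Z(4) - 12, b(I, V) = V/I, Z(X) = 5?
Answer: -216283852/167681403 ≈ -1.2899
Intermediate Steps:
s = -21 (s = 3*(5 - 12) = 3*(-7) = -21)
g(y) = 8 - 193/y
(-32161 + g(36 - s))/(24930 + b(118, 39)) = (-32161 + (8 - 193/(36 - 1*(-21))))/(24930 + 39/118) = (-32161 + (8 - 193/(36 + 21)))/(24930 + 39*(1/118)) = (-32161 + (8 - 193/57))/(24930 + 39/118) = (-32161 + (8 - 193*1/57))/(2941779/118) = (-32161 + (8 - 193/57))*(118/2941779) = (-32161 + 263/57)*(118/2941779) = -1832914/57*118/2941779 = -216283852/167681403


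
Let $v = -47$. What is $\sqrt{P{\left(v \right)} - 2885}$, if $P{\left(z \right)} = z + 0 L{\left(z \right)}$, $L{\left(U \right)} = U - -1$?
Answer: $2 i \sqrt{733} \approx 54.148 i$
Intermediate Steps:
$L{\left(U \right)} = 1 + U$ ($L{\left(U \right)} = U + 1 = 1 + U$)
$P{\left(z \right)} = z$ ($P{\left(z \right)} = z + 0 \left(1 + z\right) = z + 0 = z$)
$\sqrt{P{\left(v \right)} - 2885} = \sqrt{-47 - 2885} = \sqrt{-2932} = 2 i \sqrt{733}$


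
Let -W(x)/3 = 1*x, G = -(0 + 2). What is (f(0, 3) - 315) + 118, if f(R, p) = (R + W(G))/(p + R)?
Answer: -195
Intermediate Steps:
G = -2 (G = -1*2 = -2)
W(x) = -3*x
f(R, p) = (6 + R)/(R + p) (f(R, p) = (R - 3*(-2))/(p + R) = (R + 6)/(R + p) = (6 + R)/(R + p))
(f(0, 3) - 315) + 118 = ((6 + 0)/(0 + 3) - 315) + 118 = (6/3 - 315) + 118 = ((⅓)*6 - 315) + 118 = (2 - 315) + 118 = -313 + 118 = -195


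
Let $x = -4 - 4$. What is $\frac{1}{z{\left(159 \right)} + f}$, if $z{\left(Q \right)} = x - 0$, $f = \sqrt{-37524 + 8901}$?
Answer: $- \frac{8}{28687} - \frac{i \sqrt{28623}}{28687} \approx -0.00027887 - 0.0058976 i$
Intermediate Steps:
$x = -8$ ($x = -4 - 4 = -8$)
$f = i \sqrt{28623}$ ($f = \sqrt{-28623} = i \sqrt{28623} \approx 169.18 i$)
$z{\left(Q \right)} = -8$ ($z{\left(Q \right)} = -8 - 0 = -8 + 0 = -8$)
$\frac{1}{z{\left(159 \right)} + f} = \frac{1}{-8 + i \sqrt{28623}}$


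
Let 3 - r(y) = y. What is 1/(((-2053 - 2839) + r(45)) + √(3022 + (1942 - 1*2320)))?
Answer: -2467/12170856 - √661/12170856 ≈ -0.00020481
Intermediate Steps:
r(y) = 3 - y
1/(((-2053 - 2839) + r(45)) + √(3022 + (1942 - 1*2320))) = 1/(((-2053 - 2839) + (3 - 1*45)) + √(3022 + (1942 - 1*2320))) = 1/((-4892 + (3 - 45)) + √(3022 + (1942 - 2320))) = 1/((-4892 - 42) + √(3022 - 378)) = 1/(-4934 + √2644) = 1/(-4934 + 2*√661)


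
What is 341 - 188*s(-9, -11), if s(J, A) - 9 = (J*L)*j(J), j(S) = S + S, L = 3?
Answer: -92719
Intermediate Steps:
j(S) = 2*S
s(J, A) = 9 + 6*J**2 (s(J, A) = 9 + (J*3)*(2*J) = 9 + (3*J)*(2*J) = 9 + 6*J**2)
341 - 188*s(-9, -11) = 341 - 188*(9 + 6*(-9)**2) = 341 - 188*(9 + 6*81) = 341 - 188*(9 + 486) = 341 - 188*495 = 341 - 93060 = -92719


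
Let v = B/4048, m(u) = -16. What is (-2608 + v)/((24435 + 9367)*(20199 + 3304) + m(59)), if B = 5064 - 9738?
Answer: -5280929/1607963541360 ≈ -3.2842e-6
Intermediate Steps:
B = -4674
v = -2337/2024 (v = -4674/4048 = -4674*1/4048 = -2337/2024 ≈ -1.1546)
(-2608 + v)/((24435 + 9367)*(20199 + 3304) + m(59)) = (-2608 - 2337/2024)/((24435 + 9367)*(20199 + 3304) - 16) = -5280929/(2024*(33802*23503 - 16)) = -5280929/(2024*(794448406 - 16)) = -5280929/2024/794448390 = -5280929/2024*1/794448390 = -5280929/1607963541360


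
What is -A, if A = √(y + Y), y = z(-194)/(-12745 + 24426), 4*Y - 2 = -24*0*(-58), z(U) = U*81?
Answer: -7*I*√9414886/23362 ≈ -0.91938*I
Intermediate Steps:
z(U) = 81*U
Y = ½ (Y = ½ + (-24*0*(-58))/4 = ½ + (0*(-58))/4 = ½ + (¼)*0 = ½ + 0 = ½ ≈ 0.50000)
y = -15714/11681 (y = (81*(-194))/(-12745 + 24426) = -15714/11681 ≈ -1.3453)
A = 7*I*√9414886/23362 (A = √(-15714/11681 + ½) = √(-19747/23362) = 7*I*√9414886/23362 ≈ 0.91938*I)
-A = -7*I*√9414886/23362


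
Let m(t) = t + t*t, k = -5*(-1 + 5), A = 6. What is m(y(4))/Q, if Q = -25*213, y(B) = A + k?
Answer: -182/5325 ≈ -0.034178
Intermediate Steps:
k = -20 (k = -5*4 = -20)
y(B) = -14 (y(B) = 6 - 20 = -14)
Q = -5325
m(t) = t + t**2
m(y(4))/Q = -14*(1 - 14)/(-5325) = -14*(-13)*(-1/5325) = 182*(-1/5325) = -182/5325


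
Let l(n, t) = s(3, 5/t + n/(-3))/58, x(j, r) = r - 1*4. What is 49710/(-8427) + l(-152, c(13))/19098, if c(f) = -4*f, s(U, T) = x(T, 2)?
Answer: -9177164749/1555742178 ≈ -5.8989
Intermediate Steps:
x(j, r) = -4 + r (x(j, r) = r - 4 = -4 + r)
s(U, T) = -2 (s(U, T) = -4 + 2 = -2)
l(n, t) = -1/29 (l(n, t) = -2/58 = -2*1/58 = -1/29)
49710/(-8427) + l(-152, c(13))/19098 = 49710/(-8427) - 1/29/19098 = 49710*(-1/8427) - 1/29*1/19098 = -16570/2809 - 1/553842 = -9177164749/1555742178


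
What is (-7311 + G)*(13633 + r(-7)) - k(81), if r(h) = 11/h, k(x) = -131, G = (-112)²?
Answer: 499333777/7 ≈ 7.1333e+7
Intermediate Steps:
G = 12544
(-7311 + G)*(13633 + r(-7)) - k(81) = (-7311 + 12544)*(13633 + 11/(-7)) - 1*(-131) = 5233*(13633 + 11*(-⅐)) + 131 = 5233*(13633 - 11/7) + 131 = 5233*(95420/7) + 131 = 499332860/7 + 131 = 499333777/7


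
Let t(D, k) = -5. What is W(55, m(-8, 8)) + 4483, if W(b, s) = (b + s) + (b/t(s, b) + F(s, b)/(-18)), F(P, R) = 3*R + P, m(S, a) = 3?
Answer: 13562/3 ≈ 4520.7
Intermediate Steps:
F(P, R) = P + 3*R
W(b, s) = 17*s/18 + 19*b/30 (W(b, s) = (b + s) + (b/(-5) + (s + 3*b)/(-18)) = (b + s) + (b*(-⅕) + (s + 3*b)*(-1/18)) = (b + s) + (-b/5 + (-b/6 - s/18)) = (b + s) + (-11*b/30 - s/18) = 17*s/18 + 19*b/30)
W(55, m(-8, 8)) + 4483 = ((17/18)*3 + (19/30)*55) + 4483 = (17/6 + 209/6) + 4483 = 113/3 + 4483 = 13562/3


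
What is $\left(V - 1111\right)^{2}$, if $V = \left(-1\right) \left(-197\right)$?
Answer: $835396$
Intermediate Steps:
$V = 197$
$\left(V - 1111\right)^{2} = \left(197 - 1111\right)^{2} = \left(-914\right)^{2} = 835396$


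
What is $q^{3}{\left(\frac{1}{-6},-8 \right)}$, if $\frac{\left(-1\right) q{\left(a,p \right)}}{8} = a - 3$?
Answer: $\frac{438976}{27} \approx 16258.0$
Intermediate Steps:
$q{\left(a,p \right)} = 24 - 8 a$ ($q{\left(a,p \right)} = - 8 \left(a - 3\right) = - 8 \left(-3 + a\right) = 24 - 8 a$)
$q^{3}{\left(\frac{1}{-6},-8 \right)} = \left(24 - \frac{8}{-6}\right)^{3} = \left(24 - - \frac{4}{3}\right)^{3} = \left(24 + \frac{4}{3}\right)^{3} = \left(\frac{76}{3}\right)^{3} = \frac{438976}{27}$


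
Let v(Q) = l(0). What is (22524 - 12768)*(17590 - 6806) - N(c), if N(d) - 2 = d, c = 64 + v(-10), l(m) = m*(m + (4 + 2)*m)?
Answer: 105208638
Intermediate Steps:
l(m) = 7*m**2 (l(m) = m*(m + 6*m) = m*(7*m) = 7*m**2)
v(Q) = 0 (v(Q) = 7*0**2 = 7*0 = 0)
c = 64 (c = 64 + 0 = 64)
N(d) = 2 + d
(22524 - 12768)*(17590 - 6806) - N(c) = (22524 - 12768)*(17590 - 6806) - (2 + 64) = 9756*10784 - 1*66 = 105208704 - 66 = 105208638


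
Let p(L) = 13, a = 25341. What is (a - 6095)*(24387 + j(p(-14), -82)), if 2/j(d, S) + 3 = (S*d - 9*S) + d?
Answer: 74626980872/159 ≈ 4.6935e+8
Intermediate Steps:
j(d, S) = 2/(-3 + d - 9*S + S*d) (j(d, S) = 2/(-3 + ((S*d - 9*S) + d)) = 2/(-3 + ((-9*S + S*d) + d)) = 2/(-3 + (d - 9*S + S*d)) = 2/(-3 + d - 9*S + S*d))
(a - 6095)*(24387 + j(p(-14), -82)) = (25341 - 6095)*(24387 + 2/(-3 + 13 - 9*(-82) - 82*13)) = 19246*(24387 + 2/(-3 + 13 + 738 - 1066)) = 19246*(24387 + 2/(-318)) = 19246*(24387 + 2*(-1/318)) = 19246*(24387 - 1/159) = 19246*(3877532/159) = 74626980872/159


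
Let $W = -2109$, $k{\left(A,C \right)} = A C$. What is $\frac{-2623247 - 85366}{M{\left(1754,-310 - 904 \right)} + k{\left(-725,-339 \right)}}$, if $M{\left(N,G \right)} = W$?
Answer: $- \frac{300957}{27074} \approx -11.116$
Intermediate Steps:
$M{\left(N,G \right)} = -2109$
$\frac{-2623247 - 85366}{M{\left(1754,-310 - 904 \right)} + k{\left(-725,-339 \right)}} = \frac{-2623247 - 85366}{-2109 - -245775} = - \frac{2708613}{-2109 + 245775} = - \frac{2708613}{243666} = \left(-2708613\right) \frac{1}{243666} = - \frac{300957}{27074}$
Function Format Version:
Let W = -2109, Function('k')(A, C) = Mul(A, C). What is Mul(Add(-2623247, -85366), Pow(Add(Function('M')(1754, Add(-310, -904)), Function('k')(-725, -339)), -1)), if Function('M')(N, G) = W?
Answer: Rational(-300957, 27074) ≈ -11.116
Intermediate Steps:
Function('M')(N, G) = -2109
Mul(Add(-2623247, -85366), Pow(Add(Function('M')(1754, Add(-310, -904)), Function('k')(-725, -339)), -1)) = Mul(Add(-2623247, -85366), Pow(Add(-2109, Mul(-725, -339)), -1)) = Mul(-2708613, Pow(Add(-2109, 245775), -1)) = Mul(-2708613, Pow(243666, -1)) = Mul(-2708613, Rational(1, 243666)) = Rational(-300957, 27074)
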